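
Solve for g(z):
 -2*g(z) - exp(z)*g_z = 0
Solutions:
 g(z) = C1*exp(2*exp(-z))


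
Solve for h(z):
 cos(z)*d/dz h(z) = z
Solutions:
 h(z) = C1 + Integral(z/cos(z), z)


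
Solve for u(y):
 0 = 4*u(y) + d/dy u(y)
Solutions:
 u(y) = C1*exp(-4*y)


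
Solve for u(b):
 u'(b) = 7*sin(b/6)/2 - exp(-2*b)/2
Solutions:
 u(b) = C1 - 21*cos(b/6) + exp(-2*b)/4


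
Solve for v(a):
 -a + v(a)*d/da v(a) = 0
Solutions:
 v(a) = -sqrt(C1 + a^2)
 v(a) = sqrt(C1 + a^2)


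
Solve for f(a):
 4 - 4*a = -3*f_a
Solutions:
 f(a) = C1 + 2*a^2/3 - 4*a/3


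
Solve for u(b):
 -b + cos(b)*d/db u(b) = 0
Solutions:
 u(b) = C1 + Integral(b/cos(b), b)


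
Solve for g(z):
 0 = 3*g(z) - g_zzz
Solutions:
 g(z) = C3*exp(3^(1/3)*z) + (C1*sin(3^(5/6)*z/2) + C2*cos(3^(5/6)*z/2))*exp(-3^(1/3)*z/2)


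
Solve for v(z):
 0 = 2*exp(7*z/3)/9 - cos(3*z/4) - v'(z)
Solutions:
 v(z) = C1 + 2*exp(7*z/3)/21 - 4*sin(3*z/4)/3


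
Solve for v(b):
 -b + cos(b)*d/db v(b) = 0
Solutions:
 v(b) = C1 + Integral(b/cos(b), b)


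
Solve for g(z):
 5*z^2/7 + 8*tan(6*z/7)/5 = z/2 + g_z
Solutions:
 g(z) = C1 + 5*z^3/21 - z^2/4 - 28*log(cos(6*z/7))/15


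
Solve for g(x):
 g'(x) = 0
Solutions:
 g(x) = C1


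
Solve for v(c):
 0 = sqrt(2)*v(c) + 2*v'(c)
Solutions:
 v(c) = C1*exp(-sqrt(2)*c/2)


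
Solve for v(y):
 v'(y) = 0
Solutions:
 v(y) = C1


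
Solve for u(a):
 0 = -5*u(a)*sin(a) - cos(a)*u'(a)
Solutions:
 u(a) = C1*cos(a)^5


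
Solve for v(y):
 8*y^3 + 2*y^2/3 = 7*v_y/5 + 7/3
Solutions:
 v(y) = C1 + 10*y^4/7 + 10*y^3/63 - 5*y/3


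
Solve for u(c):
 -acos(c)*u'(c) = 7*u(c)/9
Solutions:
 u(c) = C1*exp(-7*Integral(1/acos(c), c)/9)


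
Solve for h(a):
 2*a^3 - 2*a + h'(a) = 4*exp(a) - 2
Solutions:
 h(a) = C1 - a^4/2 + a^2 - 2*a + 4*exp(a)


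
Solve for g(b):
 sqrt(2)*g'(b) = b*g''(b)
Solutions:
 g(b) = C1 + C2*b^(1 + sqrt(2))


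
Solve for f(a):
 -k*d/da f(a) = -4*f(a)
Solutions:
 f(a) = C1*exp(4*a/k)


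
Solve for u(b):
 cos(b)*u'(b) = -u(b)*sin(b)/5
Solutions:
 u(b) = C1*cos(b)^(1/5)


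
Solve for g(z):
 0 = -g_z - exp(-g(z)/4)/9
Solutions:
 g(z) = 4*log(C1 - z/36)


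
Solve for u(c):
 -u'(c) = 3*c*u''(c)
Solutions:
 u(c) = C1 + C2*c^(2/3)


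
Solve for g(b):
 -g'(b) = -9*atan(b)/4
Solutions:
 g(b) = C1 + 9*b*atan(b)/4 - 9*log(b^2 + 1)/8


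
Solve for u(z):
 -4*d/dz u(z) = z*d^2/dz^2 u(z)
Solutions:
 u(z) = C1 + C2/z^3


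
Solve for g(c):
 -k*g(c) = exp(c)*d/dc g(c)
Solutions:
 g(c) = C1*exp(k*exp(-c))


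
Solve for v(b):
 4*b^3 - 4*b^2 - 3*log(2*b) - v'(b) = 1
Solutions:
 v(b) = C1 + b^4 - 4*b^3/3 - 3*b*log(b) - b*log(8) + 2*b


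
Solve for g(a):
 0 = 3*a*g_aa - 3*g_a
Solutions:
 g(a) = C1 + C2*a^2


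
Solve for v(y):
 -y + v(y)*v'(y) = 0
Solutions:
 v(y) = -sqrt(C1 + y^2)
 v(y) = sqrt(C1 + y^2)


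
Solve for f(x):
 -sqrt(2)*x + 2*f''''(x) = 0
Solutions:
 f(x) = C1 + C2*x + C3*x^2 + C4*x^3 + sqrt(2)*x^5/240


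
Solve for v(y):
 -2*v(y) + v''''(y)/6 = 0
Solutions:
 v(y) = C1*exp(-sqrt(2)*3^(1/4)*y) + C2*exp(sqrt(2)*3^(1/4)*y) + C3*sin(sqrt(2)*3^(1/4)*y) + C4*cos(sqrt(2)*3^(1/4)*y)


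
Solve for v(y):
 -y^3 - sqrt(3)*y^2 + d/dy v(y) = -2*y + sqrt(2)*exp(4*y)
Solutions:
 v(y) = C1 + y^4/4 + sqrt(3)*y^3/3 - y^2 + sqrt(2)*exp(4*y)/4


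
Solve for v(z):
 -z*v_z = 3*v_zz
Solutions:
 v(z) = C1 + C2*erf(sqrt(6)*z/6)


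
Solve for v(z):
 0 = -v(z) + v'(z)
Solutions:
 v(z) = C1*exp(z)


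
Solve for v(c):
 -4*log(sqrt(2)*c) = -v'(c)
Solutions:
 v(c) = C1 + 4*c*log(c) - 4*c + c*log(4)


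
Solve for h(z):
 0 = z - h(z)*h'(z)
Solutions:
 h(z) = -sqrt(C1 + z^2)
 h(z) = sqrt(C1 + z^2)


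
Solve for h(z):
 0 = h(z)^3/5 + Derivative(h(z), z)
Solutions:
 h(z) = -sqrt(10)*sqrt(-1/(C1 - z))/2
 h(z) = sqrt(10)*sqrt(-1/(C1 - z))/2


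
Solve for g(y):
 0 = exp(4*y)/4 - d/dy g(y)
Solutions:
 g(y) = C1 + exp(4*y)/16


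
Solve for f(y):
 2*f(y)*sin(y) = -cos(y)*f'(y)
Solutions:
 f(y) = C1*cos(y)^2


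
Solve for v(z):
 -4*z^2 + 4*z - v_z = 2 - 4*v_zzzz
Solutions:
 v(z) = C1 + C4*exp(2^(1/3)*z/2) - 4*z^3/3 + 2*z^2 - 2*z + (C2*sin(2^(1/3)*sqrt(3)*z/4) + C3*cos(2^(1/3)*sqrt(3)*z/4))*exp(-2^(1/3)*z/4)


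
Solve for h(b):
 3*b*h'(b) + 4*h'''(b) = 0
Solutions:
 h(b) = C1 + Integral(C2*airyai(-6^(1/3)*b/2) + C3*airybi(-6^(1/3)*b/2), b)


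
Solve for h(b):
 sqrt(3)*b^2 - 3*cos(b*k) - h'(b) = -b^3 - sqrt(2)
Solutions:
 h(b) = C1 + b^4/4 + sqrt(3)*b^3/3 + sqrt(2)*b - 3*sin(b*k)/k


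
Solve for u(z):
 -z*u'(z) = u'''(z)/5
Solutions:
 u(z) = C1 + Integral(C2*airyai(-5^(1/3)*z) + C3*airybi(-5^(1/3)*z), z)


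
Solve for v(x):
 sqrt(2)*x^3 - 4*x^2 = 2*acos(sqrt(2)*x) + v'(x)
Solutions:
 v(x) = C1 + sqrt(2)*x^4/4 - 4*x^3/3 - 2*x*acos(sqrt(2)*x) + sqrt(2)*sqrt(1 - 2*x^2)


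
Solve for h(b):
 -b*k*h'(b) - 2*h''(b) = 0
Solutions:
 h(b) = Piecewise((-sqrt(pi)*C1*erf(b*sqrt(k)/2)/sqrt(k) - C2, (k > 0) | (k < 0)), (-C1*b - C2, True))


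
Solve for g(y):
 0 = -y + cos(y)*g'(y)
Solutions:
 g(y) = C1 + Integral(y/cos(y), y)


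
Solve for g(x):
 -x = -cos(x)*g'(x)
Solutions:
 g(x) = C1 + Integral(x/cos(x), x)


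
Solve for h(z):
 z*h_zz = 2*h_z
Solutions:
 h(z) = C1 + C2*z^3


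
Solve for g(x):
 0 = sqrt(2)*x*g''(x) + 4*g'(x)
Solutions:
 g(x) = C1 + C2*x^(1 - 2*sqrt(2))


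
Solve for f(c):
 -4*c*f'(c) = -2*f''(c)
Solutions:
 f(c) = C1 + C2*erfi(c)


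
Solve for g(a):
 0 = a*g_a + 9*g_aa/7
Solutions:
 g(a) = C1 + C2*erf(sqrt(14)*a/6)


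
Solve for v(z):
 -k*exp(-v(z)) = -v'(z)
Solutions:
 v(z) = log(C1 + k*z)


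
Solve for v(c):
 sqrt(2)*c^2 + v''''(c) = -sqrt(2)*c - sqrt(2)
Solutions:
 v(c) = C1 + C2*c + C3*c^2 + C4*c^3 - sqrt(2)*c^6/360 - sqrt(2)*c^5/120 - sqrt(2)*c^4/24


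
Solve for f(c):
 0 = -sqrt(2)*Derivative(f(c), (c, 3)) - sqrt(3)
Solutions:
 f(c) = C1 + C2*c + C3*c^2 - sqrt(6)*c^3/12


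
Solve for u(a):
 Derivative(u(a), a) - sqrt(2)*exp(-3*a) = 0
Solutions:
 u(a) = C1 - sqrt(2)*exp(-3*a)/3


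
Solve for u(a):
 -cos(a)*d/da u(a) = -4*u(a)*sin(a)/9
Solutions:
 u(a) = C1/cos(a)^(4/9)


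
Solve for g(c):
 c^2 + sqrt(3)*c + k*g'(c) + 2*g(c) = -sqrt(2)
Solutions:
 g(c) = C1*exp(-2*c/k) - c^2/2 + c*k/2 - sqrt(3)*c/2 - k^2/4 + sqrt(3)*k/4 - sqrt(2)/2


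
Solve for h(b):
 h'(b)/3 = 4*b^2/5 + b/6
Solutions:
 h(b) = C1 + 4*b^3/5 + b^2/4


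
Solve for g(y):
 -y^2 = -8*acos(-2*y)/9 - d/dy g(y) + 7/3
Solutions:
 g(y) = C1 + y^3/3 - 8*y*acos(-2*y)/9 + 7*y/3 - 4*sqrt(1 - 4*y^2)/9


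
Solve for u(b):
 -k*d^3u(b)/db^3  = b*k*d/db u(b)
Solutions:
 u(b) = C1 + Integral(C2*airyai(-b) + C3*airybi(-b), b)


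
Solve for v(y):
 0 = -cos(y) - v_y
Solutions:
 v(y) = C1 - sin(y)


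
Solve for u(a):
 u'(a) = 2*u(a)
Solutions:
 u(a) = C1*exp(2*a)


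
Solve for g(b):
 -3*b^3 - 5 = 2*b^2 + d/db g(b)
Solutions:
 g(b) = C1 - 3*b^4/4 - 2*b^3/3 - 5*b


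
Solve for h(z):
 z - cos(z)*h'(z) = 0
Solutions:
 h(z) = C1 + Integral(z/cos(z), z)


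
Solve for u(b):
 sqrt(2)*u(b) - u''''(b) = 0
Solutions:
 u(b) = C1*exp(-2^(1/8)*b) + C2*exp(2^(1/8)*b) + C3*sin(2^(1/8)*b) + C4*cos(2^(1/8)*b)


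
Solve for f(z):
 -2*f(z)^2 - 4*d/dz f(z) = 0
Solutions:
 f(z) = 2/(C1 + z)


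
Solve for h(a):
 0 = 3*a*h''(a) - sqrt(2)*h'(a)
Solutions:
 h(a) = C1 + C2*a^(sqrt(2)/3 + 1)


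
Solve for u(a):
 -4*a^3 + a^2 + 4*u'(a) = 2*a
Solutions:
 u(a) = C1 + a^4/4 - a^3/12 + a^2/4


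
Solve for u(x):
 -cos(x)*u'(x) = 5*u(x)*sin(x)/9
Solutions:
 u(x) = C1*cos(x)^(5/9)


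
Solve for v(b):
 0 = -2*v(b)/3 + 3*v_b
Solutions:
 v(b) = C1*exp(2*b/9)


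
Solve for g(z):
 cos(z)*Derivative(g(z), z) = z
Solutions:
 g(z) = C1 + Integral(z/cos(z), z)


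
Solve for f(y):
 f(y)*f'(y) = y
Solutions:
 f(y) = -sqrt(C1 + y^2)
 f(y) = sqrt(C1 + y^2)


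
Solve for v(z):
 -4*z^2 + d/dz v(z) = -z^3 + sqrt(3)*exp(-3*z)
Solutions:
 v(z) = C1 - z^4/4 + 4*z^3/3 - sqrt(3)*exp(-3*z)/3


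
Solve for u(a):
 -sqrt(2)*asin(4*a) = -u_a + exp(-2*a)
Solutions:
 u(a) = C1 + sqrt(2)*a*asin(4*a) + sqrt(2)*sqrt(1 - 16*a^2)/4 - exp(-2*a)/2


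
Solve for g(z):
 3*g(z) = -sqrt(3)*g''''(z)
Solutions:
 g(z) = (C1*sin(sqrt(2)*3^(1/8)*z/2) + C2*cos(sqrt(2)*3^(1/8)*z/2))*exp(-sqrt(2)*3^(1/8)*z/2) + (C3*sin(sqrt(2)*3^(1/8)*z/2) + C4*cos(sqrt(2)*3^(1/8)*z/2))*exp(sqrt(2)*3^(1/8)*z/2)


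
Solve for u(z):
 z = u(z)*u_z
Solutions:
 u(z) = -sqrt(C1 + z^2)
 u(z) = sqrt(C1 + z^2)


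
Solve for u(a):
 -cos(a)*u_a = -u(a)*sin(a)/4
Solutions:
 u(a) = C1/cos(a)^(1/4)


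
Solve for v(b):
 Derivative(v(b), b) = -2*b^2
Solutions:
 v(b) = C1 - 2*b^3/3


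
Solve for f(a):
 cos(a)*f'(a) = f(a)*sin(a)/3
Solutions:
 f(a) = C1/cos(a)^(1/3)


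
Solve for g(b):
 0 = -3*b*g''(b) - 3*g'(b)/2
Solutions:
 g(b) = C1 + C2*sqrt(b)


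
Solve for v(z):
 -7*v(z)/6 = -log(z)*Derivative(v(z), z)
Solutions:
 v(z) = C1*exp(7*li(z)/6)


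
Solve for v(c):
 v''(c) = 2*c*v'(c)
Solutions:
 v(c) = C1 + C2*erfi(c)


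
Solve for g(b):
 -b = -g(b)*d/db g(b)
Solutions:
 g(b) = -sqrt(C1 + b^2)
 g(b) = sqrt(C1 + b^2)


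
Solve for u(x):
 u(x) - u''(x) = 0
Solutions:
 u(x) = C1*exp(-x) + C2*exp(x)


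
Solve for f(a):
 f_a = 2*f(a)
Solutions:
 f(a) = C1*exp(2*a)


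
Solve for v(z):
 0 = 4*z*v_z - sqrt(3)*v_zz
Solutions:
 v(z) = C1 + C2*erfi(sqrt(2)*3^(3/4)*z/3)


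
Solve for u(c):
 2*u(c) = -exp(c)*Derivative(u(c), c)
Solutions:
 u(c) = C1*exp(2*exp(-c))


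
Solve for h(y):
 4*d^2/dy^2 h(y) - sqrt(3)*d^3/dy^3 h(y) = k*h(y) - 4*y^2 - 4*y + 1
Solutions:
 h(y) = C1*exp(y*(2^(2/3)*sqrt(3)*(81*k + sqrt((81*k - 128)^2 - 16384) - 128)^(1/3) - 3*2^(2/3)*I*(81*k + sqrt((81*k - 128)^2 - 16384) - 128)^(1/3) + 16*sqrt(3) - 384*2^(1/3)/((-sqrt(3) + 3*I)*(81*k + sqrt((81*k - 128)^2 - 16384) - 128)^(1/3)))/36) + C2*exp(y*(2^(2/3)*sqrt(3)*(81*k + sqrt((81*k - 128)^2 - 16384) - 128)^(1/3) + 3*2^(2/3)*I*(81*k + sqrt((81*k - 128)^2 - 16384) - 128)^(1/3) + 16*sqrt(3) + 384*2^(1/3)/((sqrt(3) + 3*I)*(81*k + sqrt((81*k - 128)^2 - 16384) - 128)^(1/3)))/36) + C3*exp(sqrt(3)*y*(-2^(2/3)*(81*k + sqrt((81*k - 128)^2 - 16384) - 128)^(1/3) + 8 - 32*2^(1/3)/(81*k + sqrt((81*k - 128)^2 - 16384) - 128)^(1/3))/18) + 4*y^2/k + 4*y/k - 1/k + 32/k^2


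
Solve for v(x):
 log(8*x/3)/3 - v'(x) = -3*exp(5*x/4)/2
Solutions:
 v(x) = C1 + x*log(x)/3 + x*(-log(3)/3 - 1/3 + log(2)) + 6*exp(5*x/4)/5


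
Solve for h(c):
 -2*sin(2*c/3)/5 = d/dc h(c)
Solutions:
 h(c) = C1 + 3*cos(2*c/3)/5


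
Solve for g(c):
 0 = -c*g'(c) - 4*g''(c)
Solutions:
 g(c) = C1 + C2*erf(sqrt(2)*c/4)


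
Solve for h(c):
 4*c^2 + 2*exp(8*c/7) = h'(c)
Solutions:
 h(c) = C1 + 4*c^3/3 + 7*exp(8*c/7)/4


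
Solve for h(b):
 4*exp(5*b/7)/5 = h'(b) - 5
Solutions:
 h(b) = C1 + 5*b + 28*exp(5*b/7)/25


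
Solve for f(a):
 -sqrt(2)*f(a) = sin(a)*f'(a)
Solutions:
 f(a) = C1*(cos(a) + 1)^(sqrt(2)/2)/(cos(a) - 1)^(sqrt(2)/2)


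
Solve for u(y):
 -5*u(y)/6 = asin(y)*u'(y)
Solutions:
 u(y) = C1*exp(-5*Integral(1/asin(y), y)/6)


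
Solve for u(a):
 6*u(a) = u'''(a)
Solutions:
 u(a) = C3*exp(6^(1/3)*a) + (C1*sin(2^(1/3)*3^(5/6)*a/2) + C2*cos(2^(1/3)*3^(5/6)*a/2))*exp(-6^(1/3)*a/2)


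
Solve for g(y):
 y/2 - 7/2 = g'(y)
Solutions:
 g(y) = C1 + y^2/4 - 7*y/2


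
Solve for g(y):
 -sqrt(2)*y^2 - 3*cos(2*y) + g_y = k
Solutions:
 g(y) = C1 + k*y + sqrt(2)*y^3/3 + 3*sin(2*y)/2


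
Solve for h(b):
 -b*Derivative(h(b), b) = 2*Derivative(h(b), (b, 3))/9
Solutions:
 h(b) = C1 + Integral(C2*airyai(-6^(2/3)*b/2) + C3*airybi(-6^(2/3)*b/2), b)


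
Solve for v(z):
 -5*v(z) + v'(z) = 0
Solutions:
 v(z) = C1*exp(5*z)


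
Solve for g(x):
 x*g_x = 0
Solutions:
 g(x) = C1


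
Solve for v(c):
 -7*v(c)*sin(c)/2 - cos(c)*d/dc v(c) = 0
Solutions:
 v(c) = C1*cos(c)^(7/2)


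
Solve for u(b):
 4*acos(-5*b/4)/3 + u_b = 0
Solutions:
 u(b) = C1 - 4*b*acos(-5*b/4)/3 - 4*sqrt(16 - 25*b^2)/15


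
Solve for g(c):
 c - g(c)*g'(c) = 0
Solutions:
 g(c) = -sqrt(C1 + c^2)
 g(c) = sqrt(C1 + c^2)


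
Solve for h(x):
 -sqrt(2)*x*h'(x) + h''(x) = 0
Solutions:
 h(x) = C1 + C2*erfi(2^(3/4)*x/2)


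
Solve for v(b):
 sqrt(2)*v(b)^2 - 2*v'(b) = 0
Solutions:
 v(b) = -2/(C1 + sqrt(2)*b)


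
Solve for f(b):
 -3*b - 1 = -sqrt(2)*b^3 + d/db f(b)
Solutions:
 f(b) = C1 + sqrt(2)*b^4/4 - 3*b^2/2 - b


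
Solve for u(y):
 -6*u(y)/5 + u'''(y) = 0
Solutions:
 u(y) = C3*exp(5^(2/3)*6^(1/3)*y/5) + (C1*sin(2^(1/3)*3^(5/6)*5^(2/3)*y/10) + C2*cos(2^(1/3)*3^(5/6)*5^(2/3)*y/10))*exp(-5^(2/3)*6^(1/3)*y/10)


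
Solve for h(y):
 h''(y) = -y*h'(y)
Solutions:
 h(y) = C1 + C2*erf(sqrt(2)*y/2)


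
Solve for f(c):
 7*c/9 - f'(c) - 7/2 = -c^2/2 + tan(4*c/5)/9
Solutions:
 f(c) = C1 + c^3/6 + 7*c^2/18 - 7*c/2 + 5*log(cos(4*c/5))/36


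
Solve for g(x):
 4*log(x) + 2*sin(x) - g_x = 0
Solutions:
 g(x) = C1 + 4*x*log(x) - 4*x - 2*cos(x)


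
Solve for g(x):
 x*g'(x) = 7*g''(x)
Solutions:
 g(x) = C1 + C2*erfi(sqrt(14)*x/14)


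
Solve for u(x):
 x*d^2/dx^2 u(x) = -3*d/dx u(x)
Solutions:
 u(x) = C1 + C2/x^2


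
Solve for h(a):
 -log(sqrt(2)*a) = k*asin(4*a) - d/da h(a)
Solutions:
 h(a) = C1 + a*log(a) - a + a*log(2)/2 + k*(a*asin(4*a) + sqrt(1 - 16*a^2)/4)


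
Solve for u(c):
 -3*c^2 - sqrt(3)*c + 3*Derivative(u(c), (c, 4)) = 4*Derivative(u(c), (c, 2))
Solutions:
 u(c) = C1 + C2*c + C3*exp(-2*sqrt(3)*c/3) + C4*exp(2*sqrt(3)*c/3) - c^4/16 - sqrt(3)*c^3/24 - 9*c^2/16


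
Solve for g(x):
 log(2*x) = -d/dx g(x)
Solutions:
 g(x) = C1 - x*log(x) - x*log(2) + x


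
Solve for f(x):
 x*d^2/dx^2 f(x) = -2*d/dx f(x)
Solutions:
 f(x) = C1 + C2/x


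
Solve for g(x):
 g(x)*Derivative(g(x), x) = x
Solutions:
 g(x) = -sqrt(C1 + x^2)
 g(x) = sqrt(C1 + x^2)


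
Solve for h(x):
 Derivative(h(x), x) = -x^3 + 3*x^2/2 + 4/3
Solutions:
 h(x) = C1 - x^4/4 + x^3/2 + 4*x/3


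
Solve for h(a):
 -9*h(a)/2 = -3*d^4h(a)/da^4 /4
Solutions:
 h(a) = C1*exp(-6^(1/4)*a) + C2*exp(6^(1/4)*a) + C3*sin(6^(1/4)*a) + C4*cos(6^(1/4)*a)


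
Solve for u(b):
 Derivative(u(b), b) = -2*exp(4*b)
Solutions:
 u(b) = C1 - exp(4*b)/2


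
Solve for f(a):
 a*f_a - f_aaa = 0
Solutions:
 f(a) = C1 + Integral(C2*airyai(a) + C3*airybi(a), a)


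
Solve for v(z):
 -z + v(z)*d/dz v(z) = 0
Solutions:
 v(z) = -sqrt(C1 + z^2)
 v(z) = sqrt(C1 + z^2)


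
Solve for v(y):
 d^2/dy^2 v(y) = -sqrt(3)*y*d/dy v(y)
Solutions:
 v(y) = C1 + C2*erf(sqrt(2)*3^(1/4)*y/2)


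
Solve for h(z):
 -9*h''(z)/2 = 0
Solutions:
 h(z) = C1 + C2*z


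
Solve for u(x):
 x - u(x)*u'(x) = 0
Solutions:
 u(x) = -sqrt(C1 + x^2)
 u(x) = sqrt(C1 + x^2)


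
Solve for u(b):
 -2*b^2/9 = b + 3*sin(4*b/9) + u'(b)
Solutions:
 u(b) = C1 - 2*b^3/27 - b^2/2 + 27*cos(4*b/9)/4


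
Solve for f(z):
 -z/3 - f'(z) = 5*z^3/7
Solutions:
 f(z) = C1 - 5*z^4/28 - z^2/6


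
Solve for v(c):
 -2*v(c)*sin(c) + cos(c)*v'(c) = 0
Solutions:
 v(c) = C1/cos(c)^2


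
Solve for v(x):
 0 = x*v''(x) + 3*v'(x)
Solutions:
 v(x) = C1 + C2/x^2


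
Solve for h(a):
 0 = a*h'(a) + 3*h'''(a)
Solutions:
 h(a) = C1 + Integral(C2*airyai(-3^(2/3)*a/3) + C3*airybi(-3^(2/3)*a/3), a)


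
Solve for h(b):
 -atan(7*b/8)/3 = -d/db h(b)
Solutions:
 h(b) = C1 + b*atan(7*b/8)/3 - 4*log(49*b^2 + 64)/21


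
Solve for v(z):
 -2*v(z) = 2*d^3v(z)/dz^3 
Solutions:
 v(z) = C3*exp(-z) + (C1*sin(sqrt(3)*z/2) + C2*cos(sqrt(3)*z/2))*exp(z/2)


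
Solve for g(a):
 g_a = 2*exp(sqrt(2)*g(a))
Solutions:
 g(a) = sqrt(2)*(2*log(-1/(C1 + 2*a)) - log(2))/4


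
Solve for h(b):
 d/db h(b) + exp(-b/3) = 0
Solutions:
 h(b) = C1 + 3*exp(-b/3)


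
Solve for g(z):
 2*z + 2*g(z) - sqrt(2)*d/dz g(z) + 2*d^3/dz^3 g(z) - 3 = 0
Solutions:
 g(z) = C1*exp(3^(1/3)*z*(2^(5/6)*3^(1/3)/(sqrt(3)*sqrt(27 - sqrt(2)) + 9)^(1/3) + 2^(2/3)*(sqrt(3)*sqrt(27 - sqrt(2)) + 9)^(1/3))/12)*sin(3^(1/6)*z*(-3*2^(5/6)/(sqrt(3)*sqrt(27 - sqrt(2)) + 9)^(1/3) + 6^(2/3)*(sqrt(3)*sqrt(27 - sqrt(2)) + 9)^(1/3))/12) + C2*exp(3^(1/3)*z*(2^(5/6)*3^(1/3)/(sqrt(3)*sqrt(27 - sqrt(2)) + 9)^(1/3) + 2^(2/3)*(sqrt(3)*sqrt(27 - sqrt(2)) + 9)^(1/3))/12)*cos(3^(1/6)*z*(-3*2^(5/6)/(sqrt(3)*sqrt(27 - sqrt(2)) + 9)^(1/3) + 6^(2/3)*(sqrt(3)*sqrt(27 - sqrt(2)) + 9)^(1/3))/12) + C3*exp(-3^(1/3)*z*(2^(5/6)*3^(1/3)/(sqrt(3)*sqrt(27 - sqrt(2)) + 9)^(1/3) + 2^(2/3)*(sqrt(3)*sqrt(27 - sqrt(2)) + 9)^(1/3))/6) - z - sqrt(2)/2 + 3/2


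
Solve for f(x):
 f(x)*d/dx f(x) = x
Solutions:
 f(x) = -sqrt(C1 + x^2)
 f(x) = sqrt(C1 + x^2)


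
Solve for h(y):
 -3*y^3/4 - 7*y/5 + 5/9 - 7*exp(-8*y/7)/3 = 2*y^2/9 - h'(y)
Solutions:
 h(y) = C1 + 3*y^4/16 + 2*y^3/27 + 7*y^2/10 - 5*y/9 - 49*exp(-8*y/7)/24


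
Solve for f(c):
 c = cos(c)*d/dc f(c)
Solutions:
 f(c) = C1 + Integral(c/cos(c), c)


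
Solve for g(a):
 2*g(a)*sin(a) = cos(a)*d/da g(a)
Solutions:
 g(a) = C1/cos(a)^2


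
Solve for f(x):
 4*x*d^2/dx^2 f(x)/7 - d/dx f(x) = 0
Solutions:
 f(x) = C1 + C2*x^(11/4)


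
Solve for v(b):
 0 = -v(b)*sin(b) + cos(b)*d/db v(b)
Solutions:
 v(b) = C1/cos(b)


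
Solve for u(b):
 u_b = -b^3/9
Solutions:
 u(b) = C1 - b^4/36


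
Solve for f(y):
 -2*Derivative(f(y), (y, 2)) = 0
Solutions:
 f(y) = C1 + C2*y


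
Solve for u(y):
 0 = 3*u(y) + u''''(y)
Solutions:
 u(y) = (C1*sin(sqrt(2)*3^(1/4)*y/2) + C2*cos(sqrt(2)*3^(1/4)*y/2))*exp(-sqrt(2)*3^(1/4)*y/2) + (C3*sin(sqrt(2)*3^(1/4)*y/2) + C4*cos(sqrt(2)*3^(1/4)*y/2))*exp(sqrt(2)*3^(1/4)*y/2)


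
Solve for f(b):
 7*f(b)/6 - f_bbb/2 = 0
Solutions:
 f(b) = C3*exp(3^(2/3)*7^(1/3)*b/3) + (C1*sin(3^(1/6)*7^(1/3)*b/2) + C2*cos(3^(1/6)*7^(1/3)*b/2))*exp(-3^(2/3)*7^(1/3)*b/6)


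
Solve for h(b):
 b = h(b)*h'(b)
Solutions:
 h(b) = -sqrt(C1 + b^2)
 h(b) = sqrt(C1 + b^2)


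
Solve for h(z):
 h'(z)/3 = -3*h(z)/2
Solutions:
 h(z) = C1*exp(-9*z/2)


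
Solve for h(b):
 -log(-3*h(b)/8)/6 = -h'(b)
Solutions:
 -6*Integral(1/(log(-_y) - 3*log(2) + log(3)), (_y, h(b))) = C1 - b


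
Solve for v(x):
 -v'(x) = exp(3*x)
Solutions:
 v(x) = C1 - exp(3*x)/3


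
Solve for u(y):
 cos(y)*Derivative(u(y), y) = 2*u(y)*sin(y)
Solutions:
 u(y) = C1/cos(y)^2


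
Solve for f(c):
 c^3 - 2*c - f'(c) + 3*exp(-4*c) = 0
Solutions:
 f(c) = C1 + c^4/4 - c^2 - 3*exp(-4*c)/4


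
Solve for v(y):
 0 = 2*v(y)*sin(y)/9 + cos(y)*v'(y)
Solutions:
 v(y) = C1*cos(y)^(2/9)


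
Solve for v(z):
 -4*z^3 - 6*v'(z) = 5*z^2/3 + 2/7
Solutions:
 v(z) = C1 - z^4/6 - 5*z^3/54 - z/21


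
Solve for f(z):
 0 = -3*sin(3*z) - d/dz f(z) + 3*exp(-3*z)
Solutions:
 f(z) = C1 + cos(3*z) - exp(-3*z)


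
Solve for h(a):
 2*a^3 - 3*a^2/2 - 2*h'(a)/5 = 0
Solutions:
 h(a) = C1 + 5*a^4/4 - 5*a^3/4


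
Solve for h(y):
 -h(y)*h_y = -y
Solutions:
 h(y) = -sqrt(C1 + y^2)
 h(y) = sqrt(C1 + y^2)


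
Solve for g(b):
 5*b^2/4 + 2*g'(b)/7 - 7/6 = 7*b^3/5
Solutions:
 g(b) = C1 + 49*b^4/40 - 35*b^3/24 + 49*b/12


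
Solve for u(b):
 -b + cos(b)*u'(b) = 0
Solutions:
 u(b) = C1 + Integral(b/cos(b), b)


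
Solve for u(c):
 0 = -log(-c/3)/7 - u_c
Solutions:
 u(c) = C1 - c*log(-c)/7 + c*(1 + log(3))/7


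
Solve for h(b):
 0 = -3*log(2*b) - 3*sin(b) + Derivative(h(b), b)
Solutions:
 h(b) = C1 + 3*b*log(b) - 3*b + 3*b*log(2) - 3*cos(b)


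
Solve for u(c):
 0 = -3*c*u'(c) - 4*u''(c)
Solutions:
 u(c) = C1 + C2*erf(sqrt(6)*c/4)


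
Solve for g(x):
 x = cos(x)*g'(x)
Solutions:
 g(x) = C1 + Integral(x/cos(x), x)


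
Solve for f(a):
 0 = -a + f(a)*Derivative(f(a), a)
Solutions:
 f(a) = -sqrt(C1 + a^2)
 f(a) = sqrt(C1 + a^2)


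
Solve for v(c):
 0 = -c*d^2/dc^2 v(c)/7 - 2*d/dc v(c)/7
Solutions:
 v(c) = C1 + C2/c


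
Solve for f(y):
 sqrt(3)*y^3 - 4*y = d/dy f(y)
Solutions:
 f(y) = C1 + sqrt(3)*y^4/4 - 2*y^2


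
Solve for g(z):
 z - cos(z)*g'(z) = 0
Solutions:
 g(z) = C1 + Integral(z/cos(z), z)


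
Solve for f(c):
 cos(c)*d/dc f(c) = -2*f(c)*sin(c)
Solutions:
 f(c) = C1*cos(c)^2


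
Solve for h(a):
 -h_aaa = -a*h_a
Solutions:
 h(a) = C1 + Integral(C2*airyai(a) + C3*airybi(a), a)


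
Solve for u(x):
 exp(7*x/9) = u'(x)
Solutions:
 u(x) = C1 + 9*exp(7*x/9)/7


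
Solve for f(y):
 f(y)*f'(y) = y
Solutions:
 f(y) = -sqrt(C1 + y^2)
 f(y) = sqrt(C1 + y^2)


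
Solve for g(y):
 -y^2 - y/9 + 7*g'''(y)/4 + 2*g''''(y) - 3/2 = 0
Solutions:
 g(y) = C1 + C2*y + C3*y^2 + C4*exp(-7*y/8) + y^5/105 - 137*y^4/2646 + 3515*y^3/9261


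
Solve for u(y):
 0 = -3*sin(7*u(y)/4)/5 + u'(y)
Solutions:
 -3*y/5 + 2*log(cos(7*u(y)/4) - 1)/7 - 2*log(cos(7*u(y)/4) + 1)/7 = C1


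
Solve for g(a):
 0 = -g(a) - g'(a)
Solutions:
 g(a) = C1*exp(-a)


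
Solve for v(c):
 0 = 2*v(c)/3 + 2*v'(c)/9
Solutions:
 v(c) = C1*exp(-3*c)


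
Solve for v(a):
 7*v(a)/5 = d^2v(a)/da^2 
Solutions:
 v(a) = C1*exp(-sqrt(35)*a/5) + C2*exp(sqrt(35)*a/5)


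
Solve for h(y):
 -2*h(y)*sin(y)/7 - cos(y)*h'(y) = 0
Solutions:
 h(y) = C1*cos(y)^(2/7)


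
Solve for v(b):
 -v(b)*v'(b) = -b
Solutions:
 v(b) = -sqrt(C1 + b^2)
 v(b) = sqrt(C1 + b^2)


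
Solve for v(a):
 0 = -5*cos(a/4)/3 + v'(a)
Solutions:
 v(a) = C1 + 20*sin(a/4)/3


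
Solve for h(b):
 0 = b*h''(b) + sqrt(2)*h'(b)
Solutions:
 h(b) = C1 + C2*b^(1 - sqrt(2))


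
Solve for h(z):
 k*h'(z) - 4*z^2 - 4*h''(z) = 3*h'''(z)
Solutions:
 h(z) = C1 + C2*exp(z*(sqrt(3*k + 4) - 2)/3) + C3*exp(-z*(sqrt(3*k + 4) + 2)/3) + 4*z^3/(3*k) + 16*z^2/k^2 + 24*z/k^2 + 128*z/k^3


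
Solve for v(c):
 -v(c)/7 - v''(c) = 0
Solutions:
 v(c) = C1*sin(sqrt(7)*c/7) + C2*cos(sqrt(7)*c/7)


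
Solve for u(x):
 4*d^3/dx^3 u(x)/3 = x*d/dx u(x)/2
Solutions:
 u(x) = C1 + Integral(C2*airyai(3^(1/3)*x/2) + C3*airybi(3^(1/3)*x/2), x)


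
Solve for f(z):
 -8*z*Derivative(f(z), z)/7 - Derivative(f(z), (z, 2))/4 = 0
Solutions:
 f(z) = C1 + C2*erf(4*sqrt(7)*z/7)


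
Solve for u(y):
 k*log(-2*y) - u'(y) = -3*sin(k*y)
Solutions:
 u(y) = C1 + k*y*(log(-y) - 1) + k*y*log(2) + 3*Piecewise((-cos(k*y)/k, Ne(k, 0)), (0, True))


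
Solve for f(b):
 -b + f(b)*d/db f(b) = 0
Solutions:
 f(b) = -sqrt(C1 + b^2)
 f(b) = sqrt(C1 + b^2)


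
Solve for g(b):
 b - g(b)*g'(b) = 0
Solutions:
 g(b) = -sqrt(C1 + b^2)
 g(b) = sqrt(C1 + b^2)


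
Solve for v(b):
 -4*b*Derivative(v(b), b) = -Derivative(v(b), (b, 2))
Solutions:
 v(b) = C1 + C2*erfi(sqrt(2)*b)


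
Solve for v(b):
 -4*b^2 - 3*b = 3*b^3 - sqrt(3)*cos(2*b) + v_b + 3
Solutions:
 v(b) = C1 - 3*b^4/4 - 4*b^3/3 - 3*b^2/2 - 3*b + sqrt(3)*sin(2*b)/2


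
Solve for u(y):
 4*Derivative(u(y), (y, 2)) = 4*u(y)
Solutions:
 u(y) = C1*exp(-y) + C2*exp(y)


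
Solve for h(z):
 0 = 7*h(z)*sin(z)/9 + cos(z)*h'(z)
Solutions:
 h(z) = C1*cos(z)^(7/9)


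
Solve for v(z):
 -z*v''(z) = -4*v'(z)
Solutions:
 v(z) = C1 + C2*z^5


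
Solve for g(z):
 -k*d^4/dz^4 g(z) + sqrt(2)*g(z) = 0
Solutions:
 g(z) = C1*exp(-2^(1/8)*z*(1/k)^(1/4)) + C2*exp(2^(1/8)*z*(1/k)^(1/4)) + C3*exp(-2^(1/8)*I*z*(1/k)^(1/4)) + C4*exp(2^(1/8)*I*z*(1/k)^(1/4))


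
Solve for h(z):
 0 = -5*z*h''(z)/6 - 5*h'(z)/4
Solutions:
 h(z) = C1 + C2/sqrt(z)


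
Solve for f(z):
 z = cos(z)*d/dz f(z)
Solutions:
 f(z) = C1 + Integral(z/cos(z), z)


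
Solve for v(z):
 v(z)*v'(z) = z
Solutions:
 v(z) = -sqrt(C1 + z^2)
 v(z) = sqrt(C1 + z^2)


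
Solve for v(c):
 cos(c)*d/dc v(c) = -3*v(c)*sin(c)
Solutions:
 v(c) = C1*cos(c)^3


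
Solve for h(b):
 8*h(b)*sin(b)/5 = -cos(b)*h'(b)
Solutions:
 h(b) = C1*cos(b)^(8/5)


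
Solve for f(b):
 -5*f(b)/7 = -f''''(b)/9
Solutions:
 f(b) = C1*exp(-sqrt(3)*5^(1/4)*7^(3/4)*b/7) + C2*exp(sqrt(3)*5^(1/4)*7^(3/4)*b/7) + C3*sin(sqrt(3)*5^(1/4)*7^(3/4)*b/7) + C4*cos(sqrt(3)*5^(1/4)*7^(3/4)*b/7)


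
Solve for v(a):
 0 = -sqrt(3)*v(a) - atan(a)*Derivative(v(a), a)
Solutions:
 v(a) = C1*exp(-sqrt(3)*Integral(1/atan(a), a))


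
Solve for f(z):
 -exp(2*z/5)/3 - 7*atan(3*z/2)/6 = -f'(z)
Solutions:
 f(z) = C1 + 7*z*atan(3*z/2)/6 + 5*exp(2*z/5)/6 - 7*log(9*z^2 + 4)/18


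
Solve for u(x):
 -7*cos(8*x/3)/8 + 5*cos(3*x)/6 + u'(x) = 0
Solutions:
 u(x) = C1 + 21*sin(8*x/3)/64 - 5*sin(3*x)/18


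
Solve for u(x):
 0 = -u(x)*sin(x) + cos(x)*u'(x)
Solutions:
 u(x) = C1/cos(x)


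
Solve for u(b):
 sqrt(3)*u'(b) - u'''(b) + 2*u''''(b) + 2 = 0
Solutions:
 u(b) = C1 + C2*exp(b*((-1 + sqrt(-1 + (-1 + 54*sqrt(3))^2) + 54*sqrt(3))^(-1/3) + 2 + (-1 + sqrt(-1 + (-1 + 54*sqrt(3))^2) + 54*sqrt(3))^(1/3))/12)*sin(sqrt(3)*b*(-(-1 + sqrt(-1 + (-1 + 54*sqrt(3))^2) + 54*sqrt(3))^(1/3) + (-1 + sqrt(-1 + (-1 + 54*sqrt(3))^2) + 54*sqrt(3))^(-1/3))/12) + C3*exp(b*((-1 + sqrt(-1 + (-1 + 54*sqrt(3))^2) + 54*sqrt(3))^(-1/3) + 2 + (-1 + sqrt(-1 + (-1 + 54*sqrt(3))^2) + 54*sqrt(3))^(1/3))/12)*cos(sqrt(3)*b*(-(-1 + sqrt(-1 + (-1 + 54*sqrt(3))^2) + 54*sqrt(3))^(1/3) + (-1 + sqrt(-1 + (-1 + 54*sqrt(3))^2) + 54*sqrt(3))^(-1/3))/12) + C4*exp(b*(-(-1 + sqrt(-1 + (-1 + 54*sqrt(3))^2) + 54*sqrt(3))^(1/3) - 1/(-1 + sqrt(-1 + (-1 + 54*sqrt(3))^2) + 54*sqrt(3))^(1/3) + 1)/6) - 2*sqrt(3)*b/3


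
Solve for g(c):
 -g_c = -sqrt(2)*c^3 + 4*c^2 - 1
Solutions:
 g(c) = C1 + sqrt(2)*c^4/4 - 4*c^3/3 + c


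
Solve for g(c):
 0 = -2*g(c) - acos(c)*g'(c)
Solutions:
 g(c) = C1*exp(-2*Integral(1/acos(c), c))


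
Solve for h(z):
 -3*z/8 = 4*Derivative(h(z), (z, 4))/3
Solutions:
 h(z) = C1 + C2*z + C3*z^2 + C4*z^3 - 3*z^5/1280


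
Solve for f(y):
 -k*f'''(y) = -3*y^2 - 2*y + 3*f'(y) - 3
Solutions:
 f(y) = C1 + C2*exp(-sqrt(3)*y*sqrt(-1/k)) + C3*exp(sqrt(3)*y*sqrt(-1/k)) - 2*k*y/3 + y^3/3 + y^2/3 + y


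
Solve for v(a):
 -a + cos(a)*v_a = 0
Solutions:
 v(a) = C1 + Integral(a/cos(a), a)


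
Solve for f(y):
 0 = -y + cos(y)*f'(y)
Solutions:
 f(y) = C1 + Integral(y/cos(y), y)


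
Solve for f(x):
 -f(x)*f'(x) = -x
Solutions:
 f(x) = -sqrt(C1 + x^2)
 f(x) = sqrt(C1 + x^2)


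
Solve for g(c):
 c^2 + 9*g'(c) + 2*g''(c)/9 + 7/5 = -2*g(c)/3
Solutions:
 g(c) = C1*exp(c*(-81 + sqrt(6513))/4) + C2*exp(-c*(sqrt(6513) + 81)/4) - 3*c^2/2 + 81*c/2 - 10957/20


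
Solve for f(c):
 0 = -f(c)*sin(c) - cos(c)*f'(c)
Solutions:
 f(c) = C1*cos(c)


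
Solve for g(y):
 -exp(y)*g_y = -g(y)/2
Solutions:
 g(y) = C1*exp(-exp(-y)/2)


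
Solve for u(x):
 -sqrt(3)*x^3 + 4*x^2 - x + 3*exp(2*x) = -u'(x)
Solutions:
 u(x) = C1 + sqrt(3)*x^4/4 - 4*x^3/3 + x^2/2 - 3*exp(2*x)/2


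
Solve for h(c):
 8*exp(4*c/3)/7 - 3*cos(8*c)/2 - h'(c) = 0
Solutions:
 h(c) = C1 + 6*exp(4*c/3)/7 - 3*sin(8*c)/16


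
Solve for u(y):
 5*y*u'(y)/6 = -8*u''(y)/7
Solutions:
 u(y) = C1 + C2*erf(sqrt(210)*y/24)


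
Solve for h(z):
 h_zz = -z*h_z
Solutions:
 h(z) = C1 + C2*erf(sqrt(2)*z/2)


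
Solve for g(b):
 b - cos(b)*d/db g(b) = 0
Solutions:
 g(b) = C1 + Integral(b/cos(b), b)


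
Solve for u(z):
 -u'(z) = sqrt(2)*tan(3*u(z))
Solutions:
 u(z) = -asin(C1*exp(-3*sqrt(2)*z))/3 + pi/3
 u(z) = asin(C1*exp(-3*sqrt(2)*z))/3


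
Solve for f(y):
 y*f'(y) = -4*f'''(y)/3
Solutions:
 f(y) = C1 + Integral(C2*airyai(-6^(1/3)*y/2) + C3*airybi(-6^(1/3)*y/2), y)


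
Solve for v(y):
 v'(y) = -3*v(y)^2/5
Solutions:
 v(y) = 5/(C1 + 3*y)


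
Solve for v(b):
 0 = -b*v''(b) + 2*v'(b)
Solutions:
 v(b) = C1 + C2*b^3


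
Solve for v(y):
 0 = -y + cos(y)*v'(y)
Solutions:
 v(y) = C1 + Integral(y/cos(y), y)


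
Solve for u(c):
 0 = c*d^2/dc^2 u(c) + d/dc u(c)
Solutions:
 u(c) = C1 + C2*log(c)


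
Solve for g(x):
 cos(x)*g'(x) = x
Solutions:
 g(x) = C1 + Integral(x/cos(x), x)


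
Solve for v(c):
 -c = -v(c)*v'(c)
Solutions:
 v(c) = -sqrt(C1 + c^2)
 v(c) = sqrt(C1 + c^2)


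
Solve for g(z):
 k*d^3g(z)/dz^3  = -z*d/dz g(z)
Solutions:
 g(z) = C1 + Integral(C2*airyai(z*(-1/k)^(1/3)) + C3*airybi(z*(-1/k)^(1/3)), z)


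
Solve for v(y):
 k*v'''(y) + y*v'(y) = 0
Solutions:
 v(y) = C1 + Integral(C2*airyai(y*(-1/k)^(1/3)) + C3*airybi(y*(-1/k)^(1/3)), y)


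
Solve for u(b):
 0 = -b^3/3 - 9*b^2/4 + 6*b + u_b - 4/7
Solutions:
 u(b) = C1 + b^4/12 + 3*b^3/4 - 3*b^2 + 4*b/7


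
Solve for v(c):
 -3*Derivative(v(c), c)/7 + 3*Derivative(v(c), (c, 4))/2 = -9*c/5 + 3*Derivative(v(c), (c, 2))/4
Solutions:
 v(c) = C1 + C2*exp(-c*(7*252^(1/3)/(sqrt(1002) + 36)^(1/3) + 294^(1/3)*(sqrt(1002) + 36)^(1/3))/84)*sin(3^(1/6)*c*(-3^(2/3)*98^(1/3)*(sqrt(1002) + 36)^(1/3) + 21*28^(1/3)/(sqrt(1002) + 36)^(1/3))/84) + C3*exp(-c*(7*252^(1/3)/(sqrt(1002) + 36)^(1/3) + 294^(1/3)*(sqrt(1002) + 36)^(1/3))/84)*cos(3^(1/6)*c*(-3^(2/3)*98^(1/3)*(sqrt(1002) + 36)^(1/3) + 21*28^(1/3)/(sqrt(1002) + 36)^(1/3))/84) + C4*exp(c*(7*252^(1/3)/(sqrt(1002) + 36)^(1/3) + 294^(1/3)*(sqrt(1002) + 36)^(1/3))/42) + 21*c^2/10 - 147*c/20


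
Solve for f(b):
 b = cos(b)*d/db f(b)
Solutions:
 f(b) = C1 + Integral(b/cos(b), b)


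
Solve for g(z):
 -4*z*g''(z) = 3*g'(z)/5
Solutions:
 g(z) = C1 + C2*z^(17/20)


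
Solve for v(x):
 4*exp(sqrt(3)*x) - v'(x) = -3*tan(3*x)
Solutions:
 v(x) = C1 + 4*sqrt(3)*exp(sqrt(3)*x)/3 - log(cos(3*x))


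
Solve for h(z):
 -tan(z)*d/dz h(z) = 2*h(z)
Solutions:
 h(z) = C1/sin(z)^2


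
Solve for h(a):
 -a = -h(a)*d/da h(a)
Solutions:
 h(a) = -sqrt(C1 + a^2)
 h(a) = sqrt(C1 + a^2)


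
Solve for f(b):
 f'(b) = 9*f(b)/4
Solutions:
 f(b) = C1*exp(9*b/4)


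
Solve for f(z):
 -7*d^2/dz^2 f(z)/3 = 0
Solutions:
 f(z) = C1 + C2*z


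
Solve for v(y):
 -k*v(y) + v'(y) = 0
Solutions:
 v(y) = C1*exp(k*y)


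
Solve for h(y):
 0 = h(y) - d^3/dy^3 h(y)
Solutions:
 h(y) = C3*exp(y) + (C1*sin(sqrt(3)*y/2) + C2*cos(sqrt(3)*y/2))*exp(-y/2)


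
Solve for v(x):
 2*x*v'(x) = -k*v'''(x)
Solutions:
 v(x) = C1 + Integral(C2*airyai(2^(1/3)*x*(-1/k)^(1/3)) + C3*airybi(2^(1/3)*x*(-1/k)^(1/3)), x)


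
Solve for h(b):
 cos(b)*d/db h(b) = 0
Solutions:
 h(b) = C1


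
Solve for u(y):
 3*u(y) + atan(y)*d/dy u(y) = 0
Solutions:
 u(y) = C1*exp(-3*Integral(1/atan(y), y))


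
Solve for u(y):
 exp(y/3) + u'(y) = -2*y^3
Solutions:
 u(y) = C1 - y^4/2 - 3*exp(y/3)


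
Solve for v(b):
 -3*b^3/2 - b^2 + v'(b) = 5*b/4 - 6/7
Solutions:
 v(b) = C1 + 3*b^4/8 + b^3/3 + 5*b^2/8 - 6*b/7


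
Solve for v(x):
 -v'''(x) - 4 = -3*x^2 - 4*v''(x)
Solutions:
 v(x) = C1 + C2*x + C3*exp(4*x) - x^4/16 - x^3/16 + 29*x^2/64


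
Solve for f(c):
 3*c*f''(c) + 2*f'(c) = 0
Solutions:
 f(c) = C1 + C2*c^(1/3)


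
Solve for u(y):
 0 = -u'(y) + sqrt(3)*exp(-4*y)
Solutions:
 u(y) = C1 - sqrt(3)*exp(-4*y)/4


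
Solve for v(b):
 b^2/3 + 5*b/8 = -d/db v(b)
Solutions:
 v(b) = C1 - b^3/9 - 5*b^2/16


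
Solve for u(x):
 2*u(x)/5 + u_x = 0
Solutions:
 u(x) = C1*exp(-2*x/5)


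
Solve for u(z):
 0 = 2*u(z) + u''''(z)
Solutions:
 u(z) = (C1*sin(2^(3/4)*z/2) + C2*cos(2^(3/4)*z/2))*exp(-2^(3/4)*z/2) + (C3*sin(2^(3/4)*z/2) + C4*cos(2^(3/4)*z/2))*exp(2^(3/4)*z/2)


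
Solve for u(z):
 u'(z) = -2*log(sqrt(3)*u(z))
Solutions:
 Integral(1/(2*log(_y) + log(3)), (_y, u(z))) = C1 - z


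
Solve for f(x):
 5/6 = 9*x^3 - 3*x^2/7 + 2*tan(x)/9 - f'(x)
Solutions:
 f(x) = C1 + 9*x^4/4 - x^3/7 - 5*x/6 - 2*log(cos(x))/9


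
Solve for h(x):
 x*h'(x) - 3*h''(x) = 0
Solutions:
 h(x) = C1 + C2*erfi(sqrt(6)*x/6)


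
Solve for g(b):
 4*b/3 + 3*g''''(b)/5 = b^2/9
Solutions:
 g(b) = C1 + C2*b + C3*b^2 + C4*b^3 + b^6/1944 - b^5/54


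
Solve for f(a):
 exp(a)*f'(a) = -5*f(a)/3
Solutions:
 f(a) = C1*exp(5*exp(-a)/3)


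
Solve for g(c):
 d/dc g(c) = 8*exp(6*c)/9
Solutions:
 g(c) = C1 + 4*exp(6*c)/27


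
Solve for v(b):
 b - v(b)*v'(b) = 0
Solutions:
 v(b) = -sqrt(C1 + b^2)
 v(b) = sqrt(C1 + b^2)


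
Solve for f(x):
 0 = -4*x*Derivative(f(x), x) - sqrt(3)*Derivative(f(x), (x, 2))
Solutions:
 f(x) = C1 + C2*erf(sqrt(2)*3^(3/4)*x/3)


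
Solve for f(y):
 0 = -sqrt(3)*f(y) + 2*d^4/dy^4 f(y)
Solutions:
 f(y) = C1*exp(-2^(3/4)*3^(1/8)*y/2) + C2*exp(2^(3/4)*3^(1/8)*y/2) + C3*sin(2^(3/4)*3^(1/8)*y/2) + C4*cos(2^(3/4)*3^(1/8)*y/2)


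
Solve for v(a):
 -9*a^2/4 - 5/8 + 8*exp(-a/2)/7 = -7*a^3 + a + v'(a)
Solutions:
 v(a) = C1 + 7*a^4/4 - 3*a^3/4 - a^2/2 - 5*a/8 - 16*exp(-a/2)/7


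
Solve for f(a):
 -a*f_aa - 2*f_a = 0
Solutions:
 f(a) = C1 + C2/a


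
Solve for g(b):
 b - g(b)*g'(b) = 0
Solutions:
 g(b) = -sqrt(C1 + b^2)
 g(b) = sqrt(C1 + b^2)


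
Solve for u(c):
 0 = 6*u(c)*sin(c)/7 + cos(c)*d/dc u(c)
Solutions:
 u(c) = C1*cos(c)^(6/7)


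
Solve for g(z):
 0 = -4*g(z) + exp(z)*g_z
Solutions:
 g(z) = C1*exp(-4*exp(-z))


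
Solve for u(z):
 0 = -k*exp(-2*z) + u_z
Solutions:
 u(z) = C1 - k*exp(-2*z)/2


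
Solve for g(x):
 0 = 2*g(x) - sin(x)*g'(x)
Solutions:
 g(x) = C1*(cos(x) - 1)/(cos(x) + 1)


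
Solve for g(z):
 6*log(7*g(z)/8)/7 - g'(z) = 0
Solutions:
 7*Integral(1/(-log(_y) - log(7) + 3*log(2)), (_y, g(z)))/6 = C1 - z


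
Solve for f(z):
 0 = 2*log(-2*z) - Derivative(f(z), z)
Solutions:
 f(z) = C1 + 2*z*log(-z) + 2*z*(-1 + log(2))


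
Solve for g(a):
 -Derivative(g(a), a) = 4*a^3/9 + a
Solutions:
 g(a) = C1 - a^4/9 - a^2/2


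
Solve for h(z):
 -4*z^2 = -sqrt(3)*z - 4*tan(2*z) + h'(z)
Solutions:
 h(z) = C1 - 4*z^3/3 + sqrt(3)*z^2/2 - 2*log(cos(2*z))


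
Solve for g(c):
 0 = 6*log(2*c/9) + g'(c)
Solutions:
 g(c) = C1 - 6*c*log(c) + 6*c + c*log(531441/64)


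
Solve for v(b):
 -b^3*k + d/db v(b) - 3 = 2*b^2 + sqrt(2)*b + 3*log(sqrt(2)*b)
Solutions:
 v(b) = C1 + b^4*k/4 + 2*b^3/3 + sqrt(2)*b^2/2 + 3*b*log(b) + 3*b*log(2)/2


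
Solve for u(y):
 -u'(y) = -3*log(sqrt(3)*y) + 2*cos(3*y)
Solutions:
 u(y) = C1 + 3*y*log(y) - 3*y + 3*y*log(3)/2 - 2*sin(3*y)/3


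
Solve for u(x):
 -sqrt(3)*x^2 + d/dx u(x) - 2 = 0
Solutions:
 u(x) = C1 + sqrt(3)*x^3/3 + 2*x


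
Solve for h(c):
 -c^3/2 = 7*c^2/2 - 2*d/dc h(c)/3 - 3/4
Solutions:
 h(c) = C1 + 3*c^4/16 + 7*c^3/4 - 9*c/8


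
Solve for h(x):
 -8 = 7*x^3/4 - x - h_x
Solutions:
 h(x) = C1 + 7*x^4/16 - x^2/2 + 8*x


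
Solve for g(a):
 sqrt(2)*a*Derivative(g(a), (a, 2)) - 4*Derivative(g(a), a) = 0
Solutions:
 g(a) = C1 + C2*a^(1 + 2*sqrt(2))


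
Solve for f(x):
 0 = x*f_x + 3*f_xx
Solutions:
 f(x) = C1 + C2*erf(sqrt(6)*x/6)


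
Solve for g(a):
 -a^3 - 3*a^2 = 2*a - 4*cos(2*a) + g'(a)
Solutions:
 g(a) = C1 - a^4/4 - a^3 - a^2 + 2*sin(2*a)


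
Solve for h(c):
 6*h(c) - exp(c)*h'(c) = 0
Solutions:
 h(c) = C1*exp(-6*exp(-c))


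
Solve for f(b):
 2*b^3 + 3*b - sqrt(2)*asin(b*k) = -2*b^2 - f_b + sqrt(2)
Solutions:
 f(b) = C1 - b^4/2 - 2*b^3/3 - 3*b^2/2 + sqrt(2)*b + sqrt(2)*Piecewise((b*asin(b*k) + sqrt(-b^2*k^2 + 1)/k, Ne(k, 0)), (0, True))


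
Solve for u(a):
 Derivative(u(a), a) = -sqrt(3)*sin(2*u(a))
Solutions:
 u(a) = pi - acos((-C1 - exp(4*sqrt(3)*a))/(C1 - exp(4*sqrt(3)*a)))/2
 u(a) = acos((-C1 - exp(4*sqrt(3)*a))/(C1 - exp(4*sqrt(3)*a)))/2


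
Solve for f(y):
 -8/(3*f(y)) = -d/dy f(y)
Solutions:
 f(y) = -sqrt(C1 + 48*y)/3
 f(y) = sqrt(C1 + 48*y)/3


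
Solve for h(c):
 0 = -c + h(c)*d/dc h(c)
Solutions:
 h(c) = -sqrt(C1 + c^2)
 h(c) = sqrt(C1 + c^2)


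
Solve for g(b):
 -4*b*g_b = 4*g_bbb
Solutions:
 g(b) = C1 + Integral(C2*airyai(-b) + C3*airybi(-b), b)


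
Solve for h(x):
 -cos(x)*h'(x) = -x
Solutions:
 h(x) = C1 + Integral(x/cos(x), x)


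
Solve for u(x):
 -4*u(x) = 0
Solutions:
 u(x) = 0


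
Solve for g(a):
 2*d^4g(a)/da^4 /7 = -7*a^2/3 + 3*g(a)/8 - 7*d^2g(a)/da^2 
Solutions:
 g(a) = C1*exp(-a*sqrt(-49 + sqrt(2422))/2) + C2*exp(a*sqrt(-49 + sqrt(2422))/2) + C3*sin(a*sqrt(49 + sqrt(2422))/2) + C4*cos(a*sqrt(49 + sqrt(2422))/2) + 56*a^2/9 + 6272/27


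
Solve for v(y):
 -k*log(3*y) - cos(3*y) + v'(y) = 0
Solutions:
 v(y) = C1 + k*y*(log(y) - 1) + k*y*log(3) + sin(3*y)/3


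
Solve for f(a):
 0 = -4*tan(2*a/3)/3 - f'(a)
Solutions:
 f(a) = C1 + 2*log(cos(2*a/3))


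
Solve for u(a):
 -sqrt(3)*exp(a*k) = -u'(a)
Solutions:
 u(a) = C1 + sqrt(3)*exp(a*k)/k


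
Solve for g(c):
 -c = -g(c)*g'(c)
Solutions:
 g(c) = -sqrt(C1 + c^2)
 g(c) = sqrt(C1 + c^2)


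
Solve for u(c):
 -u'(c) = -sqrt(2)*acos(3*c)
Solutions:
 u(c) = C1 + sqrt(2)*(c*acos(3*c) - sqrt(1 - 9*c^2)/3)


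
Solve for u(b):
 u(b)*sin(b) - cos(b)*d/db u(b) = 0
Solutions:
 u(b) = C1/cos(b)


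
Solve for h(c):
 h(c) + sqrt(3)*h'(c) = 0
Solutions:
 h(c) = C1*exp(-sqrt(3)*c/3)


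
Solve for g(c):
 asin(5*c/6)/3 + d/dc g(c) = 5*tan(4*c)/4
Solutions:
 g(c) = C1 - c*asin(5*c/6)/3 - sqrt(36 - 25*c^2)/15 - 5*log(cos(4*c))/16


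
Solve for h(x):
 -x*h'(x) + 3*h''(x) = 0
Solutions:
 h(x) = C1 + C2*erfi(sqrt(6)*x/6)


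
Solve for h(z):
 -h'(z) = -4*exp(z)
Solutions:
 h(z) = C1 + 4*exp(z)


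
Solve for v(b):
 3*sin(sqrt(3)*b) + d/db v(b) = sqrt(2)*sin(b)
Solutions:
 v(b) = C1 - sqrt(2)*cos(b) + sqrt(3)*cos(sqrt(3)*b)


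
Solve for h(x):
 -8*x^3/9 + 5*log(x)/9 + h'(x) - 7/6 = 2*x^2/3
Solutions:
 h(x) = C1 + 2*x^4/9 + 2*x^3/9 - 5*x*log(x)/9 + 31*x/18


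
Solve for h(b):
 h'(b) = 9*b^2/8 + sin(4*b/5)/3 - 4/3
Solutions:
 h(b) = C1 + 3*b^3/8 - 4*b/3 - 5*cos(4*b/5)/12


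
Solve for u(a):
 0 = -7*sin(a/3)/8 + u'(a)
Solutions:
 u(a) = C1 - 21*cos(a/3)/8


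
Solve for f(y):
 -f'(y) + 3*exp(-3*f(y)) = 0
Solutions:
 f(y) = log(C1 + 9*y)/3
 f(y) = log((-3^(1/3) - 3^(5/6)*I)*(C1 + 3*y)^(1/3)/2)
 f(y) = log((-3^(1/3) + 3^(5/6)*I)*(C1 + 3*y)^(1/3)/2)


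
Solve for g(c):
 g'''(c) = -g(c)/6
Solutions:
 g(c) = C3*exp(-6^(2/3)*c/6) + (C1*sin(2^(2/3)*3^(1/6)*c/4) + C2*cos(2^(2/3)*3^(1/6)*c/4))*exp(6^(2/3)*c/12)


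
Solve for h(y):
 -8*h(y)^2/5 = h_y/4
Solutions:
 h(y) = 5/(C1 + 32*y)


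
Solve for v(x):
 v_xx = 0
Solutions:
 v(x) = C1 + C2*x


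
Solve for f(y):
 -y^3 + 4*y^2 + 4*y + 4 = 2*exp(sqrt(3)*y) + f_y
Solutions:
 f(y) = C1 - y^4/4 + 4*y^3/3 + 2*y^2 + 4*y - 2*sqrt(3)*exp(sqrt(3)*y)/3


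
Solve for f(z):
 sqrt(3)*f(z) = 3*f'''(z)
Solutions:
 f(z) = C3*exp(3^(5/6)*z/3) + (C1*sin(3^(1/3)*z/2) + C2*cos(3^(1/3)*z/2))*exp(-3^(5/6)*z/6)


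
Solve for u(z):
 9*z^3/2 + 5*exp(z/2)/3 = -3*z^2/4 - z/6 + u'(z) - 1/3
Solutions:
 u(z) = C1 + 9*z^4/8 + z^3/4 + z^2/12 + z/3 + 10*exp(z/2)/3


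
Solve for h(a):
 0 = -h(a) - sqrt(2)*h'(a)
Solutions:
 h(a) = C1*exp(-sqrt(2)*a/2)


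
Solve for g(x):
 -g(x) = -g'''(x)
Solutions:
 g(x) = C3*exp(x) + (C1*sin(sqrt(3)*x/2) + C2*cos(sqrt(3)*x/2))*exp(-x/2)


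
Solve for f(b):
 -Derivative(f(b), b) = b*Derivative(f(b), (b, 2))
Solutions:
 f(b) = C1 + C2*log(b)


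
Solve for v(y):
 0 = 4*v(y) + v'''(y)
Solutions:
 v(y) = C3*exp(-2^(2/3)*y) + (C1*sin(2^(2/3)*sqrt(3)*y/2) + C2*cos(2^(2/3)*sqrt(3)*y/2))*exp(2^(2/3)*y/2)


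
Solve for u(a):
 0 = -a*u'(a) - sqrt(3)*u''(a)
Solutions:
 u(a) = C1 + C2*erf(sqrt(2)*3^(3/4)*a/6)


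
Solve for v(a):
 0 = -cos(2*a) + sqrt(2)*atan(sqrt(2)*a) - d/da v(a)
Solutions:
 v(a) = C1 + sqrt(2)*(a*atan(sqrt(2)*a) - sqrt(2)*log(2*a^2 + 1)/4) - sin(2*a)/2
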